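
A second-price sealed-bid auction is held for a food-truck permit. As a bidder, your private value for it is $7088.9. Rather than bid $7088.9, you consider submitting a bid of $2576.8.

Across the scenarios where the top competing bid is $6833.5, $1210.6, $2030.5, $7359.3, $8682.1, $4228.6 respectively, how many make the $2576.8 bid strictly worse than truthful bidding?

2

The deviation hurts exactly when the highest competing bid lies strictly between $2576.8 and $7088.9 — underbidding then forfeits a profitable win.
$6833.5: inside the interval → strictly worse (loss $255.4).
$1210.6: below both → same outcome either way.
$2030.5: below both → same outcome either way.
$7359.3: above both → same outcome either way.
$8682.1: above both → same outcome either way.
$4228.6: inside the interval → strictly worse (loss $2860.3).
Count: 2.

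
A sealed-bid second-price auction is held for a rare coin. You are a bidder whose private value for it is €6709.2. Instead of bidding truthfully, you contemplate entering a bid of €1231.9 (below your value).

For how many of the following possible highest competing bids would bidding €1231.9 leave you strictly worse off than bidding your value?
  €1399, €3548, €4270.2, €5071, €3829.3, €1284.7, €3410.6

7

The deviation hurts exactly when the highest competing bid lies strictly between €1231.9 and €6709.2 — underbidding then forfeits a profitable win.
€1399: inside the interval → strictly worse (loss €5310.2).
€3548: inside the interval → strictly worse (loss €3161.2).
€4270.2: inside the interval → strictly worse (loss €2439).
€5071: inside the interval → strictly worse (loss €1638.2).
€3829.3: inside the interval → strictly worse (loss €2879.9).
€1284.7: inside the interval → strictly worse (loss €5424.5).
€3410.6: inside the interval → strictly worse (loss €3298.6).
Count: 7.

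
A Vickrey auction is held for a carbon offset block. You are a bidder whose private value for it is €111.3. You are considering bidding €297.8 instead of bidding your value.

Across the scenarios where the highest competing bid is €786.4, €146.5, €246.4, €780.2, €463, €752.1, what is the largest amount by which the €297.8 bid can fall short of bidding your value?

€135.1

€786.4: same outcome either way → loss €0.
€146.5: truthful gives €0, deviation gives −€35.2 → loss €35.2.
€246.4: truthful gives €0, deviation gives −€135.1 → loss €135.1.
€780.2: same outcome either way → loss €0.
€463: same outcome either way → loss €0.
€752.1: same outcome either way → loss €0.
Maximum loss: €135.1.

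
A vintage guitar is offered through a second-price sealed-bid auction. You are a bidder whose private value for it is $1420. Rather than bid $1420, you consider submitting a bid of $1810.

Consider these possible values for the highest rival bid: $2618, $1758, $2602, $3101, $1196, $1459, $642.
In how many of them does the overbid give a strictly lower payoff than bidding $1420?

2

The deviation hurts exactly when the highest competing bid lies strictly between $1420 and $1810 — overbidding then wins at a price above your value.
$2618: above both → same outcome either way.
$1758: inside the interval → strictly worse (loss $338).
$2602: above both → same outcome either way.
$3101: above both → same outcome either way.
$1196: below both → same outcome either way.
$1459: inside the interval → strictly worse (loss $39).
$642: below both → same outcome either way.
Count: 2.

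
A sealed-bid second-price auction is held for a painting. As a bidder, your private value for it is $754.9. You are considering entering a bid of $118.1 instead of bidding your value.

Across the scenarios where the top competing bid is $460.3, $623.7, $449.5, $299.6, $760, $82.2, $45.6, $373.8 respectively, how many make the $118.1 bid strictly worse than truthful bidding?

5

The deviation hurts exactly when the highest competing bid lies strictly between $118.1 and $754.9 — underbidding then forfeits a profitable win.
$460.3: inside the interval → strictly worse (loss $294.6).
$623.7: inside the interval → strictly worse (loss $131.2).
$449.5: inside the interval → strictly worse (loss $305.4).
$299.6: inside the interval → strictly worse (loss $455.3).
$760: above both → same outcome either way.
$82.2: below both → same outcome either way.
$45.6: below both → same outcome either way.
$373.8: inside the interval → strictly worse (loss $381.1).
Count: 5.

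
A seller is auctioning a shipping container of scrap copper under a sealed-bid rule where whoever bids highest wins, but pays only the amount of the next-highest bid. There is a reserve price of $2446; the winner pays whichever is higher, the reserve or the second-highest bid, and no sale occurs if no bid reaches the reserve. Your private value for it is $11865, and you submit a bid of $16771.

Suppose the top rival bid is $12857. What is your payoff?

−$992

Your bid $16771 is the highest and exceeds the reserve.
Price = max(second-highest bid, reserve) = max($12857, $2446) = $12857.
Payoff = $11865 − $12857 = −$992.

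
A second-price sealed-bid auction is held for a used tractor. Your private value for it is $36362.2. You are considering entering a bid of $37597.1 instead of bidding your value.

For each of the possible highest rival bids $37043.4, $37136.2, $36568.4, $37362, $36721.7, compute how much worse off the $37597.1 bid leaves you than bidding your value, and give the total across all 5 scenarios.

The deviation costs you only when the competing bid falls strictly between $36362.2 and $37597.1; elsewhere both bids give the same outcome.
$37043.4: truthful payoff $0, deviation payoff −$681.2 → loss $681.2.
$37136.2: truthful payoff $0, deviation payoff −$774 → loss $774.
$36568.4: truthful payoff $0, deviation payoff −$206.2 → loss $206.2.
$37362: truthful payoff $0, deviation payoff −$999.8 → loss $999.8.
$36721.7: truthful payoff $0, deviation payoff −$359.5 → loss $359.5.
Total loss = $681.2 + $774 + $206.2 + $999.8 + $359.5 = $3020.7.
In a second-price auction your bid sets only whether you win, not what you pay, so bidding your true value is weakly dominant.

$3020.7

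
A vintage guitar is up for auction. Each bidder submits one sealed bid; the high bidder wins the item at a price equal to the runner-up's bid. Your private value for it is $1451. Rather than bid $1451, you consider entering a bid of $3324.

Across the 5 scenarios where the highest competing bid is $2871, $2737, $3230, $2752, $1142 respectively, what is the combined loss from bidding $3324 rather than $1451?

The deviation costs you only when the competing bid falls strictly between $1451 and $3324; elsewhere both bids give the same outcome.
$2871: truthful payoff $0, deviation payoff −$1420 → loss $1420.
$2737: truthful payoff $0, deviation payoff −$1286 → loss $1286.
$3230: truthful payoff $0, deviation payoff −$1779 → loss $1779.
$2752: truthful payoff $0, deviation payoff −$1301 → loss $1301.
$1142: outcomes coincide → loss $0.
Total loss = $1420 + $1286 + $1779 + $1301 = $5786.

$5786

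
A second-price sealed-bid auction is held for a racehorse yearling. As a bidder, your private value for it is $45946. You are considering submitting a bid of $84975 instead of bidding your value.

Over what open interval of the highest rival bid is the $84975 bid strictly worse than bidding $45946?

If the competing bid is below $45946, both bids win at the same price — no difference.
If it is above $84975, both bids lose — no difference.
If it lies strictly between $45946 and $84975, bidding your value loses (payoff 0) while bidding $84975 wins at a price above your value (payoff negative).
So the deviation strictly hurts on the open interval ($45946, $84975).

($45946, $84975)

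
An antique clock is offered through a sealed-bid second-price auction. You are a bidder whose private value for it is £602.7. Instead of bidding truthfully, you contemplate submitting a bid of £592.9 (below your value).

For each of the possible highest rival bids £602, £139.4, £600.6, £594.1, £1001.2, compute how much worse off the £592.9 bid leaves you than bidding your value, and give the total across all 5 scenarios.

£11.4

The deviation costs you only when the competing bid falls strictly between £592.9 and £602.7; elsewhere both bids give the same outcome.
£602: truthful payoff £0.7, deviation payoff £0 → loss £0.7.
£139.4: outcomes coincide → loss £0.
£600.6: truthful payoff £2.1, deviation payoff £0 → loss £2.1.
£594.1: truthful payoff £8.6, deviation payoff £0 → loss £8.6.
£1001.2: outcomes coincide → loss £0.
Total loss = £0.7 + £2.1 + £8.6 = £11.4.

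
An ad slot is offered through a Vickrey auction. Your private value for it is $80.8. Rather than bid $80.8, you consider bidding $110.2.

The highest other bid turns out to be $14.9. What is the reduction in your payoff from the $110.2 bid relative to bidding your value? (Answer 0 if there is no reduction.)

$0

Bidding your value $80.8: you win (since $80.8 > $14.9) and pay $14.9. Payoff $65.9.
Bidding $110.2: you win and pay $14.9. Payoff $80.8 − $14.9 = $65.9.
Difference = $65.9 − $65.9 = $0; both bids lead to the same outcome because the competing bid is below both your value and your alternative bid.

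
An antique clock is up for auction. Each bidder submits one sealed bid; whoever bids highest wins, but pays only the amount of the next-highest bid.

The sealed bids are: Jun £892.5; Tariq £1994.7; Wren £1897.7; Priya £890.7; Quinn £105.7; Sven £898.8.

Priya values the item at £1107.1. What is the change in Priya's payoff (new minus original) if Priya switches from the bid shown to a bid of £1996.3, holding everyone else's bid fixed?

The highest bid among the other bidders is £1994.7; Priya's bid doesn't change that.
Original bid £890.7: Priya is not highest (top rival bid is £1994.7); payoff £0.
Alternative bid £1996.3: Priya is highest, pays the top rival bid £1994.7; payoff £1107.1 − £1994.7 = −£887.6.
Change in payoff = −£887.6 − (£0) = −£887.6.

−£887.6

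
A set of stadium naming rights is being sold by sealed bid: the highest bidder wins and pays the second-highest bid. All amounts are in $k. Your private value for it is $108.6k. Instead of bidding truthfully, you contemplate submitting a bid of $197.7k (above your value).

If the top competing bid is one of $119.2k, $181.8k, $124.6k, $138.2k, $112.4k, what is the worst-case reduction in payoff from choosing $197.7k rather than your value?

$73.2k

$119.2k: truthful gives $0k, deviation gives −$10.6k → loss $10.6k.
$181.8k: truthful gives $0k, deviation gives −$73.2k → loss $73.2k.
$124.6k: truthful gives $0k, deviation gives −$16k → loss $16k.
$138.2k: truthful gives $0k, deviation gives −$29.6k → loss $29.6k.
$112.4k: truthful gives $0k, deviation gives −$3.8k → loss $3.8k.
Maximum loss: $73.2k.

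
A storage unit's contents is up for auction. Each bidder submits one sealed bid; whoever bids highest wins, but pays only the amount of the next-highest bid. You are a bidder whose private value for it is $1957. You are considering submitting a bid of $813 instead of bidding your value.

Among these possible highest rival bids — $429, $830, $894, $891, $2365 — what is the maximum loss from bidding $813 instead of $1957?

$1127

$429: same outcome either way → loss $0.
$830: truthful gives $1127, deviation gives $0 → loss $1127.
$894: truthful gives $1063, deviation gives $0 → loss $1063.
$891: truthful gives $1066, deviation gives $0 → loss $1066.
$2365: same outcome either way → loss $0.
Maximum loss: $1127.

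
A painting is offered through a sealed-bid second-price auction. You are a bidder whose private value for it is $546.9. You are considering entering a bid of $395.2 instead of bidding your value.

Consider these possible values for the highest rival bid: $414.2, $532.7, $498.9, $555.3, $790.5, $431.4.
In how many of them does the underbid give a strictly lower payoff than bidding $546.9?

The deviation hurts exactly when the highest competing bid lies strictly between $395.2 and $546.9 — underbidding then forfeits a profitable win.
$414.2: inside the interval → strictly worse (loss $132.7).
$532.7: inside the interval → strictly worse (loss $14.2).
$498.9: inside the interval → strictly worse (loss $48).
$555.3: above both → same outcome either way.
$790.5: above both → same outcome either way.
$431.4: inside the interval → strictly worse (loss $115.5).
Count: 4.

4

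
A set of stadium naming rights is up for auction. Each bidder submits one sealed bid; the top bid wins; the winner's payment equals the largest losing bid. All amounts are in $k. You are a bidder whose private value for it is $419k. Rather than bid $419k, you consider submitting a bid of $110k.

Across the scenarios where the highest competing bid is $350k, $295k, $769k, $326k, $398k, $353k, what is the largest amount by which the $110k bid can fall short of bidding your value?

$124k

$350k: truthful gives $69k, deviation gives $0k → loss $69k.
$295k: truthful gives $124k, deviation gives $0k → loss $124k.
$769k: same outcome either way → loss $0k.
$326k: truthful gives $93k, deviation gives $0k → loss $93k.
$398k: truthful gives $21k, deviation gives $0k → loss $21k.
$353k: truthful gives $66k, deviation gives $0k → loss $66k.
Maximum loss: $124k.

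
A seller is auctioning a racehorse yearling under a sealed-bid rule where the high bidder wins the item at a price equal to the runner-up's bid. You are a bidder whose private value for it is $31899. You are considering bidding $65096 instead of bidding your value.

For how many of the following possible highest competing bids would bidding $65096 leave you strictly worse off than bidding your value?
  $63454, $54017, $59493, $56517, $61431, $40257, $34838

7

The deviation hurts exactly when the highest competing bid lies strictly between $31899 and $65096 — overbidding then wins at a price above your value.
$63454: inside the interval → strictly worse (loss $31555).
$54017: inside the interval → strictly worse (loss $22118).
$59493: inside the interval → strictly worse (loss $27594).
$56517: inside the interval → strictly worse (loss $24618).
$61431: inside the interval → strictly worse (loss $29532).
$40257: inside the interval → strictly worse (loss $8358).
$34838: inside the interval → strictly worse (loss $2939).
Count: 7.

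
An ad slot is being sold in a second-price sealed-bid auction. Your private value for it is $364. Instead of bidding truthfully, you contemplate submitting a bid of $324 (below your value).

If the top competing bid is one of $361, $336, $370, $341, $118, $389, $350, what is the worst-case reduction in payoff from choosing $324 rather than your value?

$28

$361: truthful gives $3, deviation gives $0 → loss $3.
$336: truthful gives $28, deviation gives $0 → loss $28.
$370: same outcome either way → loss $0.
$341: truthful gives $23, deviation gives $0 → loss $23.
$118: same outcome either way → loss $0.
$389: same outcome either way → loss $0.
$350: truthful gives $14, deviation gives $0 → loss $14.
Maximum loss: $28.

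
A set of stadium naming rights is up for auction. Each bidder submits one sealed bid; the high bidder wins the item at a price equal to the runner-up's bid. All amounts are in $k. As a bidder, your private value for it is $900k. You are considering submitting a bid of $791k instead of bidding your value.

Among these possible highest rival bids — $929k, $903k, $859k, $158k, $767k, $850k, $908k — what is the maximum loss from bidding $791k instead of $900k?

$50k

$929k: same outcome either way → loss $0k.
$903k: same outcome either way → loss $0k.
$859k: truthful gives $41k, deviation gives $0k → loss $41k.
$158k: same outcome either way → loss $0k.
$767k: same outcome either way → loss $0k.
$850k: truthful gives $50k, deviation gives $0k → loss $50k.
$908k: same outcome either way → loss $0k.
Maximum loss: $50k.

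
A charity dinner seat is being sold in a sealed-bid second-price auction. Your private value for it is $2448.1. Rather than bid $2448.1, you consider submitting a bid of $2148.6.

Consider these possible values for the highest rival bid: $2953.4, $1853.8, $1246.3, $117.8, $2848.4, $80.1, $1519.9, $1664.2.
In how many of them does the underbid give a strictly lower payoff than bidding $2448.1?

The deviation hurts exactly when the highest competing bid lies strictly between $2148.6 and $2448.1 — underbidding then forfeits a profitable win.
$2953.4: above both → same outcome either way.
$1853.8: below both → same outcome either way.
$1246.3: below both → same outcome either way.
$117.8: below both → same outcome either way.
$2848.4: above both → same outcome either way.
$80.1: below both → same outcome either way.
$1519.9: below both → same outcome either way.
$1664.2: below both → same outcome either way.
Count: 0.

0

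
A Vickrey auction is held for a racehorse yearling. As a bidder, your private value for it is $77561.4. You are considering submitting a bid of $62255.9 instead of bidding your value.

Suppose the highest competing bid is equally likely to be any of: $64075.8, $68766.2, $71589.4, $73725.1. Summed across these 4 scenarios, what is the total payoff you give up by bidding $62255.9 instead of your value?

$32089.1

The deviation costs you only when the competing bid falls strictly between $62255.9 and $77561.4; elsewhere both bids give the same outcome.
$64075.8: truthful payoff $13485.6, deviation payoff $0 → loss $13485.6.
$68766.2: truthful payoff $8795.2, deviation payoff $0 → loss $8795.2.
$71589.4: truthful payoff $5972, deviation payoff $0 → loss $5972.
$73725.1: truthful payoff $3836.3, deviation payoff $0 → loss $3836.3.
Total loss = $13485.6 + $8795.2 + $5972 + $3836.3 = $32089.1.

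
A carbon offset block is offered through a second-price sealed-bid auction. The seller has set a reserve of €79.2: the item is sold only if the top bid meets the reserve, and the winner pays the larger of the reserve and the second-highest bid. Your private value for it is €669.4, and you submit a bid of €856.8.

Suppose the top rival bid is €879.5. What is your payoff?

€0

Your bid €856.8 is below the highest competing bid €879.5, so you lose. Payoff €0.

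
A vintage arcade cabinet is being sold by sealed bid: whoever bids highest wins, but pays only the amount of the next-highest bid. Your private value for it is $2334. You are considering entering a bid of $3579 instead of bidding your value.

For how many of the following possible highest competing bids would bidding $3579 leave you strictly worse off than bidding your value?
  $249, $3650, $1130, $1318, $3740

0

The deviation hurts exactly when the highest competing bid lies strictly between $2334 and $3579 — overbidding then wins at a price above your value.
$249: below both → same outcome either way.
$3650: above both → same outcome either way.
$1130: below both → same outcome either way.
$1318: below both → same outcome either way.
$3740: above both → same outcome either way.
Count: 0.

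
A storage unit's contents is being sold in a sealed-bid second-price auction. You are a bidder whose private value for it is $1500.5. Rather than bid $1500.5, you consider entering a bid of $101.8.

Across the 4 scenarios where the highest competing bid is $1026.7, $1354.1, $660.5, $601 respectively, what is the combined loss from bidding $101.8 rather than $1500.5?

The deviation costs you only when the competing bid falls strictly between $101.8 and $1500.5; elsewhere both bids give the same outcome.
$1026.7: truthful payoff $473.8, deviation payoff $0 → loss $473.8.
$1354.1: truthful payoff $146.4, deviation payoff $0 → loss $146.4.
$660.5: truthful payoff $840, deviation payoff $0 → loss $840.
$601: truthful payoff $899.5, deviation payoff $0 → loss $899.5.
Total loss = $473.8 + $146.4 + $840 + $899.5 = $2359.7.

$2359.7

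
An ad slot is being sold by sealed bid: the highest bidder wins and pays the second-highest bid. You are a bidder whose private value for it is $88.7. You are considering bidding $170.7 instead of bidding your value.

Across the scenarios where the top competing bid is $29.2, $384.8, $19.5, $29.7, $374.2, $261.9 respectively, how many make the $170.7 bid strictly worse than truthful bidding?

0

The deviation hurts exactly when the highest competing bid lies strictly between $88.7 and $170.7 — overbidding then wins at a price above your value.
$29.2: below both → same outcome either way.
$384.8: above both → same outcome either way.
$19.5: below both → same outcome either way.
$29.7: below both → same outcome either way.
$374.2: above both → same outcome either way.
$261.9: above both → same outcome either way.
Count: 0.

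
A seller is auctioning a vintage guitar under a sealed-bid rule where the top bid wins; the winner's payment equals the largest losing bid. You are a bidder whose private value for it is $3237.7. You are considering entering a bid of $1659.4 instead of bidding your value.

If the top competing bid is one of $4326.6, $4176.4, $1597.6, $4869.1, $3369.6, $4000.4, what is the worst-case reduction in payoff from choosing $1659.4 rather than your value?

$4326.6: same outcome either way → loss $0.
$4176.4: same outcome either way → loss $0.
$1597.6: same outcome either way → loss $0.
$4869.1: same outcome either way → loss $0.
$3369.6: same outcome either way → loss $0.
$4000.4: same outcome either way → loss $0.
Maximum loss: $0.

$0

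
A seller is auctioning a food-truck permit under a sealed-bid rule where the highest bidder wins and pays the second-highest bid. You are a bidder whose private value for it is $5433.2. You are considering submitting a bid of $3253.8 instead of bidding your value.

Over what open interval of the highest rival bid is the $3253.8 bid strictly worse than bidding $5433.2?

If the competing bid is below $3253.8, both bids win at the same price — no difference.
If it is above $5433.2, both bids lose — no difference.
If it lies strictly between $3253.8 and $5433.2, bidding your value wins at a price below your value (positive payoff) while bidding $3253.8 loses (payoff 0).
So the deviation strictly hurts on the open interval ($3253.8, $5433.2).
Because the price is fixed by the runner-up's bid, deviating from your value can only change a good outcome into a bad one — never the reverse.

($3253.8, $5433.2)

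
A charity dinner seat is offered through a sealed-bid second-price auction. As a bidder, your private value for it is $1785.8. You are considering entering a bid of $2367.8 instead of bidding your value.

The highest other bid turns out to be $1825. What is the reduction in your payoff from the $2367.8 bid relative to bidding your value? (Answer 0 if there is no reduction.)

Bidding your value $1785.8: you lose (since $1785.8 < $1825). Payoff $0.
Bidding $2367.8: you win and pay $1825. Payoff $1785.8 − $1825 = −$39.2.
The competing bid $1825 lies between your value and your inflated bid, so overbidding wins an item priced above your value.
Loss from deviating = $0 − (−$39.2) = $39.2.

$39.2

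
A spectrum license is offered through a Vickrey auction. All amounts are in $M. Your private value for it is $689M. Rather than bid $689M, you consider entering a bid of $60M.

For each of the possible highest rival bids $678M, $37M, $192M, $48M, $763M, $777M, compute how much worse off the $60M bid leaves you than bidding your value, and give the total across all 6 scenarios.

The deviation costs you only when the competing bid falls strictly between $60M and $689M; elsewhere both bids give the same outcome.
$678M: truthful payoff $11M, deviation payoff $0M → loss $11M.
$37M: outcomes coincide → loss $0M.
$192M: truthful payoff $497M, deviation payoff $0M → loss $497M.
$48M: outcomes coincide → loss $0M.
$763M: outcomes coincide → loss $0M.
$777M: outcomes coincide → loss $0M.
Total loss = $11M + $497M = $508M.

$508M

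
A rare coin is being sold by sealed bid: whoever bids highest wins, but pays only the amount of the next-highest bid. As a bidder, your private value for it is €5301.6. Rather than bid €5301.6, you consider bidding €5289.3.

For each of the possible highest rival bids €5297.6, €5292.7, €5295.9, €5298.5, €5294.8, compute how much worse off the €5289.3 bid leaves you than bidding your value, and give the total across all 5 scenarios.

€28.5

The deviation costs you only when the competing bid falls strictly between €5289.3 and €5301.6; elsewhere both bids give the same outcome.
€5297.6: truthful payoff €4, deviation payoff €0 → loss €4.
€5292.7: truthful payoff €8.9, deviation payoff €0 → loss €8.9.
€5295.9: truthful payoff €5.7, deviation payoff €0 → loss €5.7.
€5298.5: truthful payoff €3.1, deviation payoff €0 → loss €3.1.
€5294.8: truthful payoff €6.8, deviation payoff €0 → loss €6.8.
Total loss = €4 + €8.9 + €5.7 + €3.1 + €6.8 = €28.5.
Truthful bidding weakly dominates here: raising your bid can only win items priced above your value, and lowering it can only forfeit items priced below.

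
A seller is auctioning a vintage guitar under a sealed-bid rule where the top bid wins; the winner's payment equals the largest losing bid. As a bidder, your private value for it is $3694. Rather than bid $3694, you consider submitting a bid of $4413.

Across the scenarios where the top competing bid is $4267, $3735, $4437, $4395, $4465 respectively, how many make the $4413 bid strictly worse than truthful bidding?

3

The deviation hurts exactly when the highest competing bid lies strictly between $3694 and $4413 — overbidding then wins at a price above your value.
$4267: inside the interval → strictly worse (loss $573).
$3735: inside the interval → strictly worse (loss $41).
$4437: above both → same outcome either way.
$4395: inside the interval → strictly worse (loss $701).
$4465: above both → same outcome either way.
Count: 3.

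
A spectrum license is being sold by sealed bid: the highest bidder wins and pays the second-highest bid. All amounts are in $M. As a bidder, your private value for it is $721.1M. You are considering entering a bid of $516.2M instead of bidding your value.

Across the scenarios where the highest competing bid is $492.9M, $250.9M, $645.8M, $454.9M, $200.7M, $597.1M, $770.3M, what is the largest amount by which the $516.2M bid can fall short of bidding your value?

$492.9M: same outcome either way → loss $0M.
$250.9M: same outcome either way → loss $0M.
$645.8M: truthful gives $75.3M, deviation gives $0M → loss $75.3M.
$454.9M: same outcome either way → loss $0M.
$200.7M: same outcome either way → loss $0M.
$597.1M: truthful gives $124M, deviation gives $0M → loss $124M.
$770.3M: same outcome either way → loss $0M.
Maximum loss: $124M.

$124M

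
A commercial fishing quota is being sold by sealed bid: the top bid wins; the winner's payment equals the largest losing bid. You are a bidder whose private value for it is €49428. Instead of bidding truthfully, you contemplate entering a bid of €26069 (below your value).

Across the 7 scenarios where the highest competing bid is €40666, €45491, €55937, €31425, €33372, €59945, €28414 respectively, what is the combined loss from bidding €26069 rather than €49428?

The deviation costs you only when the competing bid falls strictly between €26069 and €49428; elsewhere both bids give the same outcome.
€40666: truthful payoff €8762, deviation payoff €0 → loss €8762.
€45491: truthful payoff €3937, deviation payoff €0 → loss €3937.
€55937: outcomes coincide → loss €0.
€31425: truthful payoff €18003, deviation payoff €0 → loss €18003.
€33372: truthful payoff €16056, deviation payoff €0 → loss €16056.
€59945: outcomes coincide → loss €0.
€28414: truthful payoff €21014, deviation payoff €0 → loss €21014.
Total loss = €8762 + €3937 + €18003 + €16056 + €21014 = €67772.

€67772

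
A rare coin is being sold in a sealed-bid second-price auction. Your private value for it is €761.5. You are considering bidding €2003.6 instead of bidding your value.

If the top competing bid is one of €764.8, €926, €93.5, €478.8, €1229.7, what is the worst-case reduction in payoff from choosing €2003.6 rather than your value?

€468.2

€764.8: truthful gives €0, deviation gives −€3.3 → loss €3.3.
€926: truthful gives €0, deviation gives −€164.5 → loss €164.5.
€93.5: same outcome either way → loss €0.
€478.8: same outcome either way → loss €0.
€1229.7: truthful gives €0, deviation gives −€468.2 → loss €468.2.
Maximum loss: €468.2.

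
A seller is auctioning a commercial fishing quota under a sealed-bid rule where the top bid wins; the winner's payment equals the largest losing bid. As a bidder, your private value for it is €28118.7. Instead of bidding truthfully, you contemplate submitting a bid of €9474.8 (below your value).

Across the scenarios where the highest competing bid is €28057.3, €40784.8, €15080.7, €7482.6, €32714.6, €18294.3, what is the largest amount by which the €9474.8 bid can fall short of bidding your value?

€28057.3: truthful gives €61.4, deviation gives €0 → loss €61.4.
€40784.8: same outcome either way → loss €0.
€15080.7: truthful gives €13038, deviation gives €0 → loss €13038.
€7482.6: same outcome either way → loss €0.
€32714.6: same outcome either way → loss €0.
€18294.3: truthful gives €9824.4, deviation gives €0 → loss €9824.4.
Maximum loss: €13038.

€13038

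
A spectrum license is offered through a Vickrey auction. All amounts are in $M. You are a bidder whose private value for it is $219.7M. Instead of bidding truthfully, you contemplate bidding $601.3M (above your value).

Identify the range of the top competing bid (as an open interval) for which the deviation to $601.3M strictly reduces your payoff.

If the competing bid is below $219.7M, both bids win at the same price — no difference.
If it is above $601.3M, both bids lose — no difference.
If it lies strictly between $219.7M and $601.3M, bidding your value loses (payoff 0) while bidding $601.3M wins at a price above your value (payoff negative).
So the deviation strictly hurts on the open interval ($219.7M, $601.3M).

($219.7M, $601.3M)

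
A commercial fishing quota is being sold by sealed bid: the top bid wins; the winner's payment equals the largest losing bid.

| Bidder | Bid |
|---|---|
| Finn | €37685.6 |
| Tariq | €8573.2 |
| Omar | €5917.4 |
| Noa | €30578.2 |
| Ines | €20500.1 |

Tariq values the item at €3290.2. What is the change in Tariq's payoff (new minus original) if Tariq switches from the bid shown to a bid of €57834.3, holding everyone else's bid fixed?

The highest bid among the other bidders is €37685.6; Tariq's bid doesn't change that.
Original bid €8573.2: Tariq is not highest (top rival bid is €37685.6); payoff €0.
Alternative bid €57834.3: Tariq is highest, pays the top rival bid €37685.6; payoff €3290.2 − €37685.6 = −€34395.4.
Change in payoff = −€34395.4 − (€0) = −€34395.4.

−€34395.4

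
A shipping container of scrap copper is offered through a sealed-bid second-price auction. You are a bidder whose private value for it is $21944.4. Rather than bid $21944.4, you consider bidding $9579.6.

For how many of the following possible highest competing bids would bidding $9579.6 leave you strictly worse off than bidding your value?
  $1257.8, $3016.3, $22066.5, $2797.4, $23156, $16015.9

The deviation hurts exactly when the highest competing bid lies strictly between $9579.6 and $21944.4 — underbidding then forfeits a profitable win.
$1257.8: below both → same outcome either way.
$3016.3: below both → same outcome either way.
$22066.5: above both → same outcome either way.
$2797.4: below both → same outcome either way.
$23156: above both → same outcome either way.
$16015.9: inside the interval → strictly worse (loss $5928.5).
Count: 1.

1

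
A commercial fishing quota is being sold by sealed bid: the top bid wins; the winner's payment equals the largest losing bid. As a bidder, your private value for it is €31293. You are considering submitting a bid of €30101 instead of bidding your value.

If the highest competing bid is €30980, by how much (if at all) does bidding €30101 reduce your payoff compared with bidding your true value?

€313

Bidding your value €31293: you win (since €31293 > €30980) and pay €30980. Payoff €313.
Bidding €30101: you lose. Payoff €0.
The competing bid €30980 lies between your shaded bid and your value, so underbidding forfeits an item you could have won at a profitable price.
Loss from deviating = €313 − (€0) = €313.
In a second-price auction your bid sets only whether you win, not what you pay, so bidding your true value is weakly dominant.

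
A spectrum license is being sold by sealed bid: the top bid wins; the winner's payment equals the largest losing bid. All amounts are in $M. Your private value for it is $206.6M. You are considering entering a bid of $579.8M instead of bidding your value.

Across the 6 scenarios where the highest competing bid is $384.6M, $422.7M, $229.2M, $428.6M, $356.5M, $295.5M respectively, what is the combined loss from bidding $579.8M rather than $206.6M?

$877.5M

The deviation costs you only when the competing bid falls strictly between $206.6M and $579.8M; elsewhere both bids give the same outcome.
$384.6M: truthful payoff $0M, deviation payoff −$178M → loss $178M.
$422.7M: truthful payoff $0M, deviation payoff −$216.1M → loss $216.1M.
$229.2M: truthful payoff $0M, deviation payoff −$22.6M → loss $22.6M.
$428.6M: truthful payoff $0M, deviation payoff −$222M → loss $222M.
$356.5M: truthful payoff $0M, deviation payoff −$149.9M → loss $149.9M.
$295.5M: truthful payoff $0M, deviation payoff −$88.9M → loss $88.9M.
Total loss = $178M + $216.1M + $22.6M + $222M + $149.9M + $88.9M = $877.5M.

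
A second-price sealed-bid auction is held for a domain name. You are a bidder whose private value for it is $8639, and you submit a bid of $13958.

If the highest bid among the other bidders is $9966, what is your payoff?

−$1327

Your bid $13958 exceeds the highest competing bid $9966, so you win.
In a second-price auction the winner pays the second-highest bid, $9966.
Payoff = value − price = $8639 − $9966 = −$1327.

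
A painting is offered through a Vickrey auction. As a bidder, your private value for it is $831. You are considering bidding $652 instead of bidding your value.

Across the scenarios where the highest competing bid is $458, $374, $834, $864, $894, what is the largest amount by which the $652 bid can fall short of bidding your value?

$0

$458: same outcome either way → loss $0.
$374: same outcome either way → loss $0.
$834: same outcome either way → loss $0.
$864: same outcome either way → loss $0.
$894: same outcome either way → loss $0.
Maximum loss: $0.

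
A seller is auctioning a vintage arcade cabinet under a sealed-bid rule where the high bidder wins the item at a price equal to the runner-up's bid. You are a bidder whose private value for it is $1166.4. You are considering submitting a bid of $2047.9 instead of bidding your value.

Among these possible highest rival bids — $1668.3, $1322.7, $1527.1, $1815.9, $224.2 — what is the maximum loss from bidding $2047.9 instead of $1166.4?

$649.5

$1668.3: truthful gives $0, deviation gives −$501.9 → loss $501.9.
$1322.7: truthful gives $0, deviation gives −$156.3 → loss $156.3.
$1527.1: truthful gives $0, deviation gives −$360.7 → loss $360.7.
$1815.9: truthful gives $0, deviation gives −$649.5 → loss $649.5.
$224.2: same outcome either way → loss $0.
Maximum loss: $649.5.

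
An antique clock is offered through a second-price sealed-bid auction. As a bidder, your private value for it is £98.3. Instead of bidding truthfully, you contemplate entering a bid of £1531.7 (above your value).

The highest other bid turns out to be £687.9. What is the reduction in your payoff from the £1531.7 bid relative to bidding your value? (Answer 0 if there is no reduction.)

£589.6

Bidding your value £98.3: you lose (since £98.3 < £687.9). Payoff £0.
Bidding £1531.7: you win and pay £687.9. Payoff £98.3 − £687.9 = −£589.6.
The competing bid £687.9 lies between your value and your inflated bid, so overbidding wins an item priced above your value.
Loss from deviating = £0 − (−£589.6) = £589.6.
In a second-price auction your bid sets only whether you win, not what you pay, so bidding your true value is weakly dominant.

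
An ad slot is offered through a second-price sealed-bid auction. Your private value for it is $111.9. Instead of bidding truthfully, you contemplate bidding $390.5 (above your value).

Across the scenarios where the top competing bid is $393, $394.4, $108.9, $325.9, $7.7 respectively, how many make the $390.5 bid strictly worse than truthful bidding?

The deviation hurts exactly when the highest competing bid lies strictly between $111.9 and $390.5 — overbidding then wins at a price above your value.
$393: above both → same outcome either way.
$394.4: above both → same outcome either way.
$108.9: below both → same outcome either way.
$325.9: inside the interval → strictly worse (loss $214).
$7.7: below both → same outcome either way.
Count: 1.

1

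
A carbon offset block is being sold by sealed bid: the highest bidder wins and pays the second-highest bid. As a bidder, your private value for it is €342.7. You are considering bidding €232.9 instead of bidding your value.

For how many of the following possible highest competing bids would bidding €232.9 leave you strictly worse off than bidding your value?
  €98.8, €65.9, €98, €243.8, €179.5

1

The deviation hurts exactly when the highest competing bid lies strictly between €232.9 and €342.7 — underbidding then forfeits a profitable win.
€98.8: below both → same outcome either way.
€65.9: below both → same outcome either way.
€98: below both → same outcome either way.
€243.8: inside the interval → strictly worse (loss €98.9).
€179.5: below both → same outcome either way.
Count: 1.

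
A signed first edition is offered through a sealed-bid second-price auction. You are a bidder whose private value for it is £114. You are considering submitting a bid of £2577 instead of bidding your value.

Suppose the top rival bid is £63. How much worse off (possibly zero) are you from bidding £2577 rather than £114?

Bidding your value £114: you win (since £114 > £63) and pay £63. Payoff £51.
Bidding £2577: you win and pay £63. Payoff £114 − £63 = £51.
Difference = £51 − £51 = £0; both bids lead to the same outcome because the competing bid is below both your value and your alternative bid.

£0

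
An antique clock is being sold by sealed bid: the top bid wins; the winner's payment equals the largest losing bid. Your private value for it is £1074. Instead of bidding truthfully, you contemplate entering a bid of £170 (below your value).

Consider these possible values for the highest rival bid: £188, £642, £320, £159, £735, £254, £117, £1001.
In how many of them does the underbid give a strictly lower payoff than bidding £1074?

6

The deviation hurts exactly when the highest competing bid lies strictly between £170 and £1074 — underbidding then forfeits a profitable win.
£188: inside the interval → strictly worse (loss £886).
£642: inside the interval → strictly worse (loss £432).
£320: inside the interval → strictly worse (loss £754).
£159: below both → same outcome either way.
£735: inside the interval → strictly worse (loss £339).
£254: inside the interval → strictly worse (loss £820).
£117: below both → same outcome either way.
£1001: inside the interval → strictly worse (loss £73).
Count: 6.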